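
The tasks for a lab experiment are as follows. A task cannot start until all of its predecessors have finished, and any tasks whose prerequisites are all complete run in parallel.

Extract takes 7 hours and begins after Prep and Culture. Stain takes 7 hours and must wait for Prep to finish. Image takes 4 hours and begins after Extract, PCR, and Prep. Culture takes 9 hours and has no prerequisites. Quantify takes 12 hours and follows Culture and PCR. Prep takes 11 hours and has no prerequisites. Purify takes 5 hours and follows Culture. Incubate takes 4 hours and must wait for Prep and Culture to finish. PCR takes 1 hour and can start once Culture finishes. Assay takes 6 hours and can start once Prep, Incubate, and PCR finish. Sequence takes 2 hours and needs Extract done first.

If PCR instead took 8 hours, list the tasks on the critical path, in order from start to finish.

Culture, PCR, Quantify

Baseline: Culture→PCR→Quantify = 9+1+12 = 22 → 22 hours.
PCR is on the critical path; changing it to 8 makes that path 29 hours.
That remains the longest chain; total 29 hours.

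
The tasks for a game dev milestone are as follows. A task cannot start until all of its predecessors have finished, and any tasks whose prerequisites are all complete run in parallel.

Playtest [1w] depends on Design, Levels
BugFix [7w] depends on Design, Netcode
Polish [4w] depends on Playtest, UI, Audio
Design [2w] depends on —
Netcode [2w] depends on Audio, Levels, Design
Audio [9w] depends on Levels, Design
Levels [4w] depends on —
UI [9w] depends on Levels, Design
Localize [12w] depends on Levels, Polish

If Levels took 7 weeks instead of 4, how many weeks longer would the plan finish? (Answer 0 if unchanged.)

3

The binding path is Levels→Audio→Polish→Localize = 4+9+4+12 = 29; finish at 29 weeks.
Levels lies on that path, so at 7 weeks the path becomes 32 weeks.
No other chain overtakes it, so the finish is 32 weeks.
Change in finish: 32 − 29 = +3 weeks.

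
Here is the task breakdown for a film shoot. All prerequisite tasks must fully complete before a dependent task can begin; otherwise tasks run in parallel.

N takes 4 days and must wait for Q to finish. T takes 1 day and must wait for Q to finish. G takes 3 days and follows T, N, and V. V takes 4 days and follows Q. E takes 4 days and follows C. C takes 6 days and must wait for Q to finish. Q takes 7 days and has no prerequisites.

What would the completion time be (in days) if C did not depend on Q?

14

Before: longest chain Q→C→E = 7+6+4 = 17, finish 17.
Without Q→C, C's earliest start moves from 7 to 0.
The longest chain is now Q→V→G = 7+4+3 = 14, so the plan takes 14 days.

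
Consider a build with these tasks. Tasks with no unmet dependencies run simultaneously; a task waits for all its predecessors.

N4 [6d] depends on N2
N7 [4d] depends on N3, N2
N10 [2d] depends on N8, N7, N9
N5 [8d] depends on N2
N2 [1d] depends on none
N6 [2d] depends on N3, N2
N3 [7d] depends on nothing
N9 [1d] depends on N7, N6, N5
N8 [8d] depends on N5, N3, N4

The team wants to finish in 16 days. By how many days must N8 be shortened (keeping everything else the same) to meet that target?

3

Current finish: 19 days; target: 16.
N8 is on every critical path, so each day cut from N8 cuts the finish by one (this holds down to a finish of 14).
Need 19 − 16 = 3 days off N8 → N8 becomes 5 days, finish becomes 16.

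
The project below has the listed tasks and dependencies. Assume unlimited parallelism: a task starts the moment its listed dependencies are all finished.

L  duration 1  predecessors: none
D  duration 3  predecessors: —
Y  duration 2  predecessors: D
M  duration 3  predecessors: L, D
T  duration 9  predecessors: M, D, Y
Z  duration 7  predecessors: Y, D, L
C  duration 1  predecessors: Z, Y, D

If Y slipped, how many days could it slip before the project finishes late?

1

Critical path: D→M→T = 3+3+9 = 15, so the finish is 15 days.
Y finishes as early as 5 and must finish by 6.
Slack of Y = 4 − 3 = 1 day.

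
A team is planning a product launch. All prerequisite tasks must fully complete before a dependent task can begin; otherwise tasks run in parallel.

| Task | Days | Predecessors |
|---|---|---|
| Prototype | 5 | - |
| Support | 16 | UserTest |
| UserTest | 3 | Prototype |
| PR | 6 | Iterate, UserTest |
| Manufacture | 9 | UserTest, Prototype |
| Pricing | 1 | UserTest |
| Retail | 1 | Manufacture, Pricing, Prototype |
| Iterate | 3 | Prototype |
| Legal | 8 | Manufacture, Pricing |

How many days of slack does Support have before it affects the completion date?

Prototype→UserTest→Manufacture→Legal = 5+3+9+8 = 25 sets the makespan at 25 days.
The longest chain containing Support totals 24 days.
Slack of Support = 9 − 8 = 1 day.

1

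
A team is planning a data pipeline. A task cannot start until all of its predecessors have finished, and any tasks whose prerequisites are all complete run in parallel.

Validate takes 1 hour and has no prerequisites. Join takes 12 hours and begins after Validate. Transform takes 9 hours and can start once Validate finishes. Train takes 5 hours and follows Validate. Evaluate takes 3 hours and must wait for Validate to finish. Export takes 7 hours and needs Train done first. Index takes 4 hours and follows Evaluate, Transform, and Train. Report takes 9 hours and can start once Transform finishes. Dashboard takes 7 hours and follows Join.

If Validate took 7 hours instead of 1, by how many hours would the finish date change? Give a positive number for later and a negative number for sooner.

The binding path is Validate→Join→Dashboard = 1+12+7 = 20; finish at 20 hours.
Since Validate is critical, the +6 change carries straight to that chain (now 26 hours).
The critical path is still Validate→Join→Dashboard; finish is now 26 hours.
Change in finish: 26 − 20 = +6 hours.

6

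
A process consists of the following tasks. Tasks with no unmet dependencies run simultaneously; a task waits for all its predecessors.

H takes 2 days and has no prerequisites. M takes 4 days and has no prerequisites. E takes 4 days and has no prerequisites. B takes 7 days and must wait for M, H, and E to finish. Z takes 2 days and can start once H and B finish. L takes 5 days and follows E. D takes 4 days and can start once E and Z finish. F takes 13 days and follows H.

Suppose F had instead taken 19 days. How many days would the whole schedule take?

The binding path is M→B→Z→D = 4+7+2+4 = 17; finish at 17 days.
F has 2 days of float (longest path through it is 15).
The binding chain switches to H→F = 2+19 = 21; finish 21 days.

21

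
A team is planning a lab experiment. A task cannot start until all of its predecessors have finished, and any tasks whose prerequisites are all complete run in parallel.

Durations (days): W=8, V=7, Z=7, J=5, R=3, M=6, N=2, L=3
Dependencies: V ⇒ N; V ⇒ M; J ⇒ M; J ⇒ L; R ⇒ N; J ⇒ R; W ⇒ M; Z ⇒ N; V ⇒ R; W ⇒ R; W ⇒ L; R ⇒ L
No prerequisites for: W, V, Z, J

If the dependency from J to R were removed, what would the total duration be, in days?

14

Before: longest chain W→R→L = 8+3+3 = 14, finish 14.
Dropping J→R doesn't change R's earliest start (8); another predecessor still binds.
New critical path: W→R→L = 8+3+3 = 14 ⇒ 14 days.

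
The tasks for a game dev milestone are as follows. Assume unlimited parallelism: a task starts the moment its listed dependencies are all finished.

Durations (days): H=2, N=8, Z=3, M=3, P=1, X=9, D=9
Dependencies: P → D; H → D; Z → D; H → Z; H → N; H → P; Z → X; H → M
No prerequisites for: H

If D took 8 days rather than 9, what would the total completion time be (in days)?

Critical path before the change: H→Z→D = 2+3+9 = 14 giving 14 days.
D is on the critical path; changing it to 8 makes that path 13 days.
Now H→Z→X = 2+3+9 = 14 is longest, so the finish becomes 14 days.

14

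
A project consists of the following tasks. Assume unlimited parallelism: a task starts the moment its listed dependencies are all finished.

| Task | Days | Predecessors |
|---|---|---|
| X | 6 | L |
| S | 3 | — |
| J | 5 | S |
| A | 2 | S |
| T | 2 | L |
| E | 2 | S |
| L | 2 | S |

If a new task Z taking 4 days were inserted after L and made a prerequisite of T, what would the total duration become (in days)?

11

Originally the project takes 11 days.
With Z inserted, T now waits for max(L, Z).
New critical path: S→L→Z→T = 3+2+4+2 = 11 ⇒ 11 days.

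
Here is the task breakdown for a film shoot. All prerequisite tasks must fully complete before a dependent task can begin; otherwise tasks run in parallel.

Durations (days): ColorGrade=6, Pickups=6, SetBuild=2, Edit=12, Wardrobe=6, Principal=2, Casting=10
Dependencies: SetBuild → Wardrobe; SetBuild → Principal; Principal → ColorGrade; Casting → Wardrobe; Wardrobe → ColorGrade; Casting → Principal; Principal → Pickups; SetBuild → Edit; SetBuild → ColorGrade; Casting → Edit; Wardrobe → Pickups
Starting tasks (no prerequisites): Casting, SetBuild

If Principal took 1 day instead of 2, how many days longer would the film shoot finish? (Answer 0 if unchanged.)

0

As given, the longest chain is Casting→Wardrobe→Pickups = 10+6+6 = 22, so the finish is 22 days.
Principal is off the critical path — its longest chain is 18 days, giving 4 of slack.
No other chain overtakes it, so the finish is 22 days.
Change in finish: 22 − 22 = +0 days.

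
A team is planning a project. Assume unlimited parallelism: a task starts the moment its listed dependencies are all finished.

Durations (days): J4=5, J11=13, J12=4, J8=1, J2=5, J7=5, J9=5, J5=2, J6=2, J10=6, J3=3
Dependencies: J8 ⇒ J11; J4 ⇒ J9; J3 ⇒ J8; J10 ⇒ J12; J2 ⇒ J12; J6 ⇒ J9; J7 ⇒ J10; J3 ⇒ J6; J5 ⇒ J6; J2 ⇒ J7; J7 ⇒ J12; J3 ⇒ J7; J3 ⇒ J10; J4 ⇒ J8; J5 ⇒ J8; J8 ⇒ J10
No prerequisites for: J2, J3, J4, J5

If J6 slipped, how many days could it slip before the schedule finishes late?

J2→J7→J10→J12 = 5+5+6+4 = 20 sets the makespan at 20 days.
The longest chain containing J6 totals 10 days.
Slack of J6 = 13 − 3 = 10 days.

10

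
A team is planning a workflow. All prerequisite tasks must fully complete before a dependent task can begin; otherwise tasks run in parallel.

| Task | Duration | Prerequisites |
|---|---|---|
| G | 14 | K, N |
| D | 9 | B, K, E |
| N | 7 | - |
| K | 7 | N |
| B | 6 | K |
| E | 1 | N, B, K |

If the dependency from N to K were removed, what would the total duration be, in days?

23

With the dependency in place, N→K→B→E→D = 7+7+6+1+9 = 30 sets the finish at 30 days.
Without N→K, K's earliest start moves from 7 to 0.
The longest chain is now K→B→E→D = 7+6+1+9 = 23, so the project takes 23 days.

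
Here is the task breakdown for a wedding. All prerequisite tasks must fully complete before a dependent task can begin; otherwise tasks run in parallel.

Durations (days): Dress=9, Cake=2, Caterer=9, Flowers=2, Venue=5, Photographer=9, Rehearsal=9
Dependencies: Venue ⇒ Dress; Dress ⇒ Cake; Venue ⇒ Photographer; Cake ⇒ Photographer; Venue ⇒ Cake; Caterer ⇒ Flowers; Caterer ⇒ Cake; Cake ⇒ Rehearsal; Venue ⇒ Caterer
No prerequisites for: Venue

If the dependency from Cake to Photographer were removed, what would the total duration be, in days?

25

With the dependency in place, Venue→Caterer→Cake→Photographer = 5+9+2+9 = 25 sets the finish at 25 days.
Without Cake→Photographer, Photographer's earliest start moves from 16 to 5.
The longest chain is now Venue→Caterer→Cake→Rehearsal = 5+9+2+9 = 25, so the project takes 25 days.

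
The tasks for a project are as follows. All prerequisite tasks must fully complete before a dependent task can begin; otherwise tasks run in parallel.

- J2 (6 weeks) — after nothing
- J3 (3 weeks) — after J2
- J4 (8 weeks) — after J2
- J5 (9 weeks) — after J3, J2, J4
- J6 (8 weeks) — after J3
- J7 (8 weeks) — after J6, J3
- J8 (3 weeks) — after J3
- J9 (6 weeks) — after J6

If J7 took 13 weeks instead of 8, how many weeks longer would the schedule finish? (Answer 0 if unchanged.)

5

As given, the longest chain is J2→J3→J6→J7 = 6+3+8+8 = 25, so the finish is 25 weeks.
J7 is on the critical path; changing it to 13 makes that path 30 weeks.
That remains the longest chain; total 30 weeks.
Change in finish: 30 − 25 = +5 weeks.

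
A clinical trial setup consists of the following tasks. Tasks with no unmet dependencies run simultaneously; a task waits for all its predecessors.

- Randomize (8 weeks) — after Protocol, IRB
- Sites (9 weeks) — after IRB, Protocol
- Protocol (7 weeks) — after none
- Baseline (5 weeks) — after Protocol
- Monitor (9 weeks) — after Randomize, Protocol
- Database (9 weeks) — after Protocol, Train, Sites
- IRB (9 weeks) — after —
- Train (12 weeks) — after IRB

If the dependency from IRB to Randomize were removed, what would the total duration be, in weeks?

With the dependency in place, IRB→Train→Database = 9+12+9 = 30 sets the finish at 30 weeks.
Without IRB→Randomize, Randomize's earliest start moves from 9 to 7.
The longest chain is now IRB→Train→Database = 9+12+9 = 30, so the schedule takes 30 weeks.

30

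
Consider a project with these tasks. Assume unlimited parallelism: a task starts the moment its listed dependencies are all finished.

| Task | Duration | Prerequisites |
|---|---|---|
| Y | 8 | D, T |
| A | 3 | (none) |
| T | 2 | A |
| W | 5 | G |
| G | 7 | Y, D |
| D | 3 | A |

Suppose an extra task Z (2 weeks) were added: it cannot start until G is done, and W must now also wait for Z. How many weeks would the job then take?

28

Originally the job takes 26 weeks.
With Z inserted, W now waits for max(G, Z).
New critical path: A→D→Y→G→Z→W = 3+3+8+7+2+5 = 28 ⇒ 28 weeks.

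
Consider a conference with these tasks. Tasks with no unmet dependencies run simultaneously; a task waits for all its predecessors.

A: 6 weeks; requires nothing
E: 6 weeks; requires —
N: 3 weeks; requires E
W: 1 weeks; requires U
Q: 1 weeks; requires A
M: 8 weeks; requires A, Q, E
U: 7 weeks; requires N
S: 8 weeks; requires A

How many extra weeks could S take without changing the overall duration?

Critical path: E→N→U→W = 6+3+7+1 = 17, so the finish is 17 weeks.
S finishes as early as 14 and must finish by 17.
Slack of S = 9 − 6 = 3 weeks.

3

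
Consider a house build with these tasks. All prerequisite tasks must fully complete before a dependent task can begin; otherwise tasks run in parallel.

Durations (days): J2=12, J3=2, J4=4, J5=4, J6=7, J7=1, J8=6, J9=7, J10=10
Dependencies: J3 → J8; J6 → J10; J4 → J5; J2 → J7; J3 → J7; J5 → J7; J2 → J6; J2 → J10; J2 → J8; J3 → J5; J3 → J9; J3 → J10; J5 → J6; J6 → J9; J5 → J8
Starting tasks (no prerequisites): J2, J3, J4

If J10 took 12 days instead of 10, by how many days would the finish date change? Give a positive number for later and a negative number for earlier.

2

As given, the longest chain is J2→J6→J10 = 12+7+10 = 29, so the finish is 29 days.
J10 is on the critical path; changing it to 12 makes that path 31 days.
The critical path is still J2→J6→J10; finish is now 31 days.
Change in finish: 31 − 29 = +2 days.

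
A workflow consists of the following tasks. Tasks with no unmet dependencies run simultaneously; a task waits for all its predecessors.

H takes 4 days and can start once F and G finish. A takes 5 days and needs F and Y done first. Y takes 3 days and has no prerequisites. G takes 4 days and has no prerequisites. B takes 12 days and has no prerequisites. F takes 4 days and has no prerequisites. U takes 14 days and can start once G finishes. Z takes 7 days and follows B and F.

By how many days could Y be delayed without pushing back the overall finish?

The longest chain is B→Z = 12+7 = 19; overall finish 19 days.
The longest chain containing Y totals 8 days.
So Y can slip 14 − 3 = 11 days.

11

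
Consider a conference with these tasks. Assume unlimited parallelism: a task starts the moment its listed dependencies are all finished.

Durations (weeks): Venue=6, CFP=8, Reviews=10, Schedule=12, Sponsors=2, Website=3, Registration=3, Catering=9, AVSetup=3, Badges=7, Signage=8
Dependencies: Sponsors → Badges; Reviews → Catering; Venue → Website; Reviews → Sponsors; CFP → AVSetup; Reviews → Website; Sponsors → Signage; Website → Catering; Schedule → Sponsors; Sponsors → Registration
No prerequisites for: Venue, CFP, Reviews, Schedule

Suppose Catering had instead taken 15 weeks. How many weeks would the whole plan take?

28

The binding path is Reviews→Website→Catering = 10+3+9 = 22; finish at 22 weeks.
Catering is on the critical path; changing it to 15 makes that path 28 weeks.
No other chain overtakes it, so the finish is 28 weeks.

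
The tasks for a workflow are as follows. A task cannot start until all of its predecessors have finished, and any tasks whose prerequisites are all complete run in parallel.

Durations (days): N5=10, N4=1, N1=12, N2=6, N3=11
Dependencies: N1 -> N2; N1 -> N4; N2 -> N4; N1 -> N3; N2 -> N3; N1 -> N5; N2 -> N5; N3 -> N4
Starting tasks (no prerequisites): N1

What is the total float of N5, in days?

2

N1→N2→N3→N4 = 12+6+11+1 = 30 sets the makespan at 30 days.
Longest path through N5: 28 days (earliest finish 28, latest finish 30).
Float = 30 − 28 = 2.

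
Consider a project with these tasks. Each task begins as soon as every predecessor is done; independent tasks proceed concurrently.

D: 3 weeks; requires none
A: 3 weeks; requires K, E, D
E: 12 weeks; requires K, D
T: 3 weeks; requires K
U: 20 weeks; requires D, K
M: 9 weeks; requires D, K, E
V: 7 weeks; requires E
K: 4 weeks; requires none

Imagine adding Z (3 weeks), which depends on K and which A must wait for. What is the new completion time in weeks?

25

Originally the project takes 25 weeks.
With Z inserted, A now waits for max(K, E, D, Z).
New critical path: K→E→M = 4+12+9 = 25 ⇒ 25 weeks.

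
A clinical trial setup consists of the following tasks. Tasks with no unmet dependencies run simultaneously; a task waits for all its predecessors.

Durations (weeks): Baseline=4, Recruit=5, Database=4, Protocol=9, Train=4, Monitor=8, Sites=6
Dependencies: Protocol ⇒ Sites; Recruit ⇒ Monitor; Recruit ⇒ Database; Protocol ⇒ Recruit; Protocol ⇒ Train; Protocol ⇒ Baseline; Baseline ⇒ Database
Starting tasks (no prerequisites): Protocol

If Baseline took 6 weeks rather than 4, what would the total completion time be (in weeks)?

22

Baseline: Protocol→Recruit→Monitor = 9+5+8 = 22 → 22 weeks.
Baseline has 5 weeks of float (longest path through it is 17).
The critical path is still Protocol→Recruit→Monitor; finish is now 22 weeks.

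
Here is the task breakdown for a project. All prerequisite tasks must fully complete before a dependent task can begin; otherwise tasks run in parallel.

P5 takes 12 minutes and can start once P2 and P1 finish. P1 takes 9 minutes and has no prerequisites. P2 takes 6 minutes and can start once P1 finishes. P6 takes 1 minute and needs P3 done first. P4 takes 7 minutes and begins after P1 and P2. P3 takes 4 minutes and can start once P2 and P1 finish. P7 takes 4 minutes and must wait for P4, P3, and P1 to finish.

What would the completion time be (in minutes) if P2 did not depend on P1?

21

With the dependency in place, P1→P2→P5 = 9+6+12 = 27 sets the finish at 27 minutes.
Without P1→P2, P2's earliest start moves from 9 to 0.
New critical path: P1→P5 = 9+12 = 21 ⇒ 21 minutes.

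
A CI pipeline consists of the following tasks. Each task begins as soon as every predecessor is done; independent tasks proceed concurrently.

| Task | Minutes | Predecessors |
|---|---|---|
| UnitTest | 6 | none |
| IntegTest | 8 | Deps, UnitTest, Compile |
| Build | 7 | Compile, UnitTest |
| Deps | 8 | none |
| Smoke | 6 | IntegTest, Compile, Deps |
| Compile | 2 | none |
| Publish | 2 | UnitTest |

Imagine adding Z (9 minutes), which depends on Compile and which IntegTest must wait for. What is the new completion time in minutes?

25

Originally the plan takes 22 minutes.
With Z inserted, IntegTest now waits for max(Deps, UnitTest, Compile, Z).
New critical path: Compile→Z→IntegTest→Smoke = 2+9+8+6 = 25 ⇒ 25 minutes.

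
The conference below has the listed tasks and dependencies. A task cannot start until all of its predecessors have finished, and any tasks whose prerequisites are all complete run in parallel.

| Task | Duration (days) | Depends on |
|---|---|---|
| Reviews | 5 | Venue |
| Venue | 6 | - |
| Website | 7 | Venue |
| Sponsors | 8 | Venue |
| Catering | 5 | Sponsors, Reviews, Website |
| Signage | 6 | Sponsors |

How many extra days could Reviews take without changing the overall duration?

4

The longest chain is Venue→Sponsors→Signage = 6+8+6 = 20; overall finish 20 days.
Longest path through Reviews: 16 days (earliest finish 11, latest finish 15).
Float = 20 − 16 = 4.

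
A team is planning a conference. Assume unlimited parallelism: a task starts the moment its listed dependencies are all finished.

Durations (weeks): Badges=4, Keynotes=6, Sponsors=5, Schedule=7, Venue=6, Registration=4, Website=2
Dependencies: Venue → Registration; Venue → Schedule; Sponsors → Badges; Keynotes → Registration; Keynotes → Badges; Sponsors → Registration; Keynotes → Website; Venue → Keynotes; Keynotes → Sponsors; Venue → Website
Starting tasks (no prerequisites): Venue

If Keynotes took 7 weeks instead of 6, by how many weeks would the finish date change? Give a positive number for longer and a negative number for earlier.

Baseline: Venue→Keynotes→Sponsors→Registration = 6+6+5+4 = 21 → 21 weeks.
Since Keynotes is critical, the +1 change carries straight to that chain (now 22 weeks).
That remains the longest chain; total 22 weeks.
Change in finish: 22 − 21 = +1 weeks.

1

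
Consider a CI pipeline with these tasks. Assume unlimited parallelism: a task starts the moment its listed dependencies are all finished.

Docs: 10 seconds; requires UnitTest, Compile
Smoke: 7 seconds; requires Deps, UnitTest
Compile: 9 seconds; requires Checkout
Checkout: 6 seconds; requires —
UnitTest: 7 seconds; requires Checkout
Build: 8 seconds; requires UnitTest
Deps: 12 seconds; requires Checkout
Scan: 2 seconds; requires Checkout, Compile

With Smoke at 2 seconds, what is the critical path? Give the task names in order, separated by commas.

Checkout, Compile, Docs

Actual critical path: Checkout→Deps→Smoke = 6+12+7 = 25 ⇒ 25 seconds.
Smoke lies on that path, so at 2 seconds the path becomes 20 seconds.
The binding chain switches to Checkout→Compile→Docs = 6+9+10 = 25; finish 25 seconds.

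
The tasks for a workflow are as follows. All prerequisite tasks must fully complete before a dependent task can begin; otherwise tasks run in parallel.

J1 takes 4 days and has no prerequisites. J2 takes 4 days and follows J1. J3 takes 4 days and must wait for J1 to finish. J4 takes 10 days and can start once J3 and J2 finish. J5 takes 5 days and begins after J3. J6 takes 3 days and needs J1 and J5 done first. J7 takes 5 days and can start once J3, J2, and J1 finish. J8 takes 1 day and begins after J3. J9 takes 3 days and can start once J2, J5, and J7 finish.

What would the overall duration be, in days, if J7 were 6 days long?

The binding path is J1→J2→J4 = 4+4+10 = 18; finish at 18 days.
J7 has 2 days of float (longest path through it is 16).
The critical path is still J1→J2→J4; finish is now 18 days.

18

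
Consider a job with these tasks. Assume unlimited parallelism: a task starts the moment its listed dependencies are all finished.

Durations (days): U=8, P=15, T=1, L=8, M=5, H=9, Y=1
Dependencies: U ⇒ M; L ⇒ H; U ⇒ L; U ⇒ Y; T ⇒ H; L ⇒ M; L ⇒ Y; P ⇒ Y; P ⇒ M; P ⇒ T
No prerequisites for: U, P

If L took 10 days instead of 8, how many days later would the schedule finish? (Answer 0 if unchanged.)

Critical path before the change: U→L→H = 8+8+9 = 25 giving 25 days.
L lies on that path, so at 10 days the path becomes 27 days.
That remains the longest chain; total 27 days.
Change in finish: 27 − 25 = +2 days.

2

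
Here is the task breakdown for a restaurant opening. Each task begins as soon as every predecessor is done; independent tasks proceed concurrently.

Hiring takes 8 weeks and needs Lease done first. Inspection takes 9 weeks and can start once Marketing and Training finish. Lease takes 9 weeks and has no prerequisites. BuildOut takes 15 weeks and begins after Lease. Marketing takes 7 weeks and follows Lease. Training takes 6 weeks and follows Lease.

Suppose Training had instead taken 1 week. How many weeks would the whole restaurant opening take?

25

The binding path is Lease→Marketing→Inspection = 9+7+9 = 25; finish at 25 weeks.
Training has 1 week of float (longest path through it is 24).
No other chain overtakes it, so the finish is 25 weeks.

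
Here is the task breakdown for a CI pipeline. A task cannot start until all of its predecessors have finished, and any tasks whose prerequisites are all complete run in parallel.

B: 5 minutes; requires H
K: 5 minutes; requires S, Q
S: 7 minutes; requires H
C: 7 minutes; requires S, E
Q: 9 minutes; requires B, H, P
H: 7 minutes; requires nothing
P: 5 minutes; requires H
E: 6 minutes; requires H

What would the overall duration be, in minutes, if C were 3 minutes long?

Baseline: H→P→Q→K = 7+5+9+5 = 26 → 26 minutes.
The longest path through C is only 21 minutes, so C has float 5.
No other chain overtakes it, so the finish is 26 minutes.

26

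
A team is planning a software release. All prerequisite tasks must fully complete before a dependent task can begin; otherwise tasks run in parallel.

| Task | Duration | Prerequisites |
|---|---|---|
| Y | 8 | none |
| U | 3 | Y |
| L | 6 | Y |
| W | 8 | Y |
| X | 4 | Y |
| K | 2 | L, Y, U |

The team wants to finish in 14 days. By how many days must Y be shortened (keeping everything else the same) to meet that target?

2

Current finish: 16 days; target: 14.
Y is on every critical path, so each day cut from Y cuts the finish by one (this holds down to a finish of 9).
Need 16 − 14 = 2 days off Y → Y becomes 6 days, finish becomes 14.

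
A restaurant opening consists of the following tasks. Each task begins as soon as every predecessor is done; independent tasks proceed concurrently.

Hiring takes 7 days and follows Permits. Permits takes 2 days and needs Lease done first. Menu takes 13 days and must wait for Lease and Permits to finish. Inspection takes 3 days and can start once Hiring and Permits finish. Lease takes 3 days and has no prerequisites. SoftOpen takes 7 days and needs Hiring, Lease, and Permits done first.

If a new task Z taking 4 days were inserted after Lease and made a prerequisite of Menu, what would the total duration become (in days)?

20

Originally the plan takes 19 days.
With Z inserted, Menu now waits for max(Lease, Permits, Z).
New critical path: Lease→Z→Menu = 3+4+13 = 20 ⇒ 20 days.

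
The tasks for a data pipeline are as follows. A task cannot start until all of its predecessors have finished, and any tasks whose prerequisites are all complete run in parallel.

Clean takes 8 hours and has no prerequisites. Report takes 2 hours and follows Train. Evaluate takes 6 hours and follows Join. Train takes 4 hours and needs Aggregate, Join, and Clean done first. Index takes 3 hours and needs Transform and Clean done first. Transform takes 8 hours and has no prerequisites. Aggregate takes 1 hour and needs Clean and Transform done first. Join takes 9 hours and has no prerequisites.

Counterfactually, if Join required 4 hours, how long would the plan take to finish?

15

The binding path is Join→Train→Report = 9+4+2 = 15; finish at 15 hours.
Since Join is critical, the -5 change carries straight to that chain (now 10 hours).
The binding chain switches to Clean→Aggregate→Train→Report = 8+1+4+2 = 15; finish 15 hours.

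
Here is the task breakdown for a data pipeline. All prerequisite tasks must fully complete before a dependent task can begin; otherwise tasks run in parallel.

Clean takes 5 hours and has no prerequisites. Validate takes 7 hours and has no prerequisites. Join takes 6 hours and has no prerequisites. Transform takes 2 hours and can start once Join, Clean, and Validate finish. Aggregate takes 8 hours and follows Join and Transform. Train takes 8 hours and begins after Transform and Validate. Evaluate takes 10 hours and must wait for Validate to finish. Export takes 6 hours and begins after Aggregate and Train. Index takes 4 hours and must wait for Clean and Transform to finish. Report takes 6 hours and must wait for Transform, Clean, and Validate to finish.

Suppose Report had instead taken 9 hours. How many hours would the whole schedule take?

23

Actual critical path: Validate→Transform→Aggregate→Export = 7+2+8+6 = 23 ⇒ 23 hours.
Report has 8 hours of float (longest path through it is 15).
No other chain overtakes it, so the finish is 23 hours.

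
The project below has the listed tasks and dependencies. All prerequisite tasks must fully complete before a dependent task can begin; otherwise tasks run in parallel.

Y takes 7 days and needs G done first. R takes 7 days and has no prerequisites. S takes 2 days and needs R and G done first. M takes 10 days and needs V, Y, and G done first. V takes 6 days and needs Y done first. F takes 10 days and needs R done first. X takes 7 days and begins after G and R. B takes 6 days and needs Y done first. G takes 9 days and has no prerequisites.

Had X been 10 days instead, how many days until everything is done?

32

The binding path is G→Y→V→M = 9+7+6+10 = 32; finish at 32 days.
The longest path through X is only 16 days, so X has float 16.
No other chain overtakes it, so the finish is 32 days.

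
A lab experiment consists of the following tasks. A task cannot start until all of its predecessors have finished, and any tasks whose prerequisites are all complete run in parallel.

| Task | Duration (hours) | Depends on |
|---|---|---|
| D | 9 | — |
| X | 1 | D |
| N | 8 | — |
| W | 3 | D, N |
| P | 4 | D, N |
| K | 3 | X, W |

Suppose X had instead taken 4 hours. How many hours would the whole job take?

As given, the longest chain is D→W→K = 9+3+3 = 15, so the finish is 15 hours.
X is off the critical path — its longest chain is 13 hours, giving 2 of slack.
New critical path: D→X→K = 9+4+3 = 16 ⇒ 16 hours.

16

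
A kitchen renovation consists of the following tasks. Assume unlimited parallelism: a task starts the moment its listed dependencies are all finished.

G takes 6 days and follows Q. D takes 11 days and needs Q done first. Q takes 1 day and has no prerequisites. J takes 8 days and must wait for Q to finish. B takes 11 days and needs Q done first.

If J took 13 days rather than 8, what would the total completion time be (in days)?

The binding path is Q→B = 1+11 = 12; finish at 12 days.
J has 3 days of float (longest path through it is 9).
Now Q→J = 1+13 = 14 is longest, so the finish becomes 14 days.

14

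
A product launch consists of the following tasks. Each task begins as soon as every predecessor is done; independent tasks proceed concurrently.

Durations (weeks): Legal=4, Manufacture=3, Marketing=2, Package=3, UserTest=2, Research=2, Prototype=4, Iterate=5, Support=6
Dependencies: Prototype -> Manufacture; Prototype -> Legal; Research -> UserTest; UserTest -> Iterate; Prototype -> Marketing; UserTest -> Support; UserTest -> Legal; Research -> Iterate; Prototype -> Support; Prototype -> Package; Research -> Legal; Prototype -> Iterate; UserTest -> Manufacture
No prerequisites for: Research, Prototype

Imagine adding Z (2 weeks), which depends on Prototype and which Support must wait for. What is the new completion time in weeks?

12

Originally the product launch takes 10 weeks.
With Z inserted, Support now waits for max(UserTest, Prototype, Z).
New critical path: Prototype→Z→Support = 4+2+6 = 12 ⇒ 12 weeks.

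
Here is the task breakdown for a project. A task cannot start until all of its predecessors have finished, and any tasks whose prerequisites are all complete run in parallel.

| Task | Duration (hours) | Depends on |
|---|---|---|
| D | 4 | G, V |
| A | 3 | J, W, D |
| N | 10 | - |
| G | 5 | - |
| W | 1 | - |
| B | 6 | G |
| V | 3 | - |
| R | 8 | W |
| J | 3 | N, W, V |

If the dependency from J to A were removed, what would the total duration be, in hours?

13

Before: longest chain N→J→A = 10+3+3 = 16, finish 16.
Without J→A, A's earliest start moves from 13 to 9.
The longest chain is now N→J = 10+3 = 13, so the project takes 13 hours.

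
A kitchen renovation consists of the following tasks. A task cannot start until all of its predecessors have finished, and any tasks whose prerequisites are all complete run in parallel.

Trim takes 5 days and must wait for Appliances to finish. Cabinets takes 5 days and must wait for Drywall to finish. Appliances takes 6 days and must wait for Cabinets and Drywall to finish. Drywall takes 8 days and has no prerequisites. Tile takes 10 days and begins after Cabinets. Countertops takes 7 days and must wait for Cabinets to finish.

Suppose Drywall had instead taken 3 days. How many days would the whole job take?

The binding path is Drywall→Cabinets→Appliances→Trim = 8+5+6+5 = 24; finish at 24 days.
Since Drywall is critical, the -5 change carries straight to that chain (now 19 days).
No other chain overtakes it, so the finish is 19 days.

19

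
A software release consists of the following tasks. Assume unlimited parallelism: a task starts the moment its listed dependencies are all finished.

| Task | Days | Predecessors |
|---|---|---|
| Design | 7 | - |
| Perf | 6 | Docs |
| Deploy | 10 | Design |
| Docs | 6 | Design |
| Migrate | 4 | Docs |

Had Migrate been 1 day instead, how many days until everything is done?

Baseline: Design→Docs→Perf = 7+6+6 = 19 → 19 days.
Migrate is off the critical path — its longest chain is 17 days, giving 2 of slack.
That remains the longest chain; total 19 days.

19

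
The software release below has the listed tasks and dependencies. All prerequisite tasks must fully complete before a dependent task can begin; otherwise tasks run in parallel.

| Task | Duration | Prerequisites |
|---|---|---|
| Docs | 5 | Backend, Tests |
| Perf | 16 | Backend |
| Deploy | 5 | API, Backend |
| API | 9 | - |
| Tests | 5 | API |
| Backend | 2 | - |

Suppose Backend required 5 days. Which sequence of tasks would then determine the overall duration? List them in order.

Critical path before the change: API→Tests→Docs = 9+5+5 = 19 giving 19 days.
The longest path through Backend is only 18 days, so Backend has float 1.
Now Backend→Perf = 5+16 = 21 is longest, so the finish becomes 21 days.

Backend, Perf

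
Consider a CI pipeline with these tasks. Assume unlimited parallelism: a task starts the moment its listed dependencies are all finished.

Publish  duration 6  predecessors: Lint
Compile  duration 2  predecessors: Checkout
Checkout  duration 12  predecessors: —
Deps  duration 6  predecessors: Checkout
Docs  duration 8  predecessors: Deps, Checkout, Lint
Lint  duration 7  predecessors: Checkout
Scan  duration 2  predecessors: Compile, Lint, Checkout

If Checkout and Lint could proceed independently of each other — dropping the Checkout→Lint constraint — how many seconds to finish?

26

Original critical path: Checkout→Lint→Docs = 12+7+8 = 27 ⇒ 27 seconds.
Without Checkout→Lint, Lint's earliest start moves from 12 to 0.
The longest chain is now Checkout→Deps→Docs = 12+6+8 = 26, so the project takes 26 seconds.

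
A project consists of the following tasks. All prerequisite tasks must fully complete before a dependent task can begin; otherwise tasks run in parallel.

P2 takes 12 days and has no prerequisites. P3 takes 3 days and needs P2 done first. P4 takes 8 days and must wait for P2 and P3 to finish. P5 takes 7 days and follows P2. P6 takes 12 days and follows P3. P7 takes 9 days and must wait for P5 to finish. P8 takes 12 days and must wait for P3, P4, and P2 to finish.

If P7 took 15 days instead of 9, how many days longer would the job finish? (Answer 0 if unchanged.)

The binding path is P2→P3→P4→P8 = 12+3+8+12 = 35; finish at 35 days.
The longest path through P7 is only 28 days, so P7 has float 7.
That remains the longest chain; total 35 days.
Change in finish: 35 − 35 = +0 days.

0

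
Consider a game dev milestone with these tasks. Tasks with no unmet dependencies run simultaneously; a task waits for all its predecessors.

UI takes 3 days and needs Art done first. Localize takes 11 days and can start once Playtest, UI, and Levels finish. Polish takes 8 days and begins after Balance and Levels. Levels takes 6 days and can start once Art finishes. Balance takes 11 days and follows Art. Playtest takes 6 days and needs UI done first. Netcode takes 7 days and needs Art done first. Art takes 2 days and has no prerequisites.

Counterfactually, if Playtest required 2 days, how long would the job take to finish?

As given, the longest chain is Art→UI→Playtest→Localize = 2+3+6+11 = 22, so the finish is 22 days.
Since Playtest is critical, the -4 change carries straight to that chain (now 18 days).
The binding chain switches to Art→Balance→Polish = 2+11+8 = 21; finish 21 days.

21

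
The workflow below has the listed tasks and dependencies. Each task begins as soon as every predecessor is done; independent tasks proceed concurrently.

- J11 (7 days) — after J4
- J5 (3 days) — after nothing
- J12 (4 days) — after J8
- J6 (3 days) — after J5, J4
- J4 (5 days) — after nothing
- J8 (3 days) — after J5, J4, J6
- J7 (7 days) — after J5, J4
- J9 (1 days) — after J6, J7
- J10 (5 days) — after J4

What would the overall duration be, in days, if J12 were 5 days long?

Actual critical path: J4→J6→J8→J12 = 5+3+3+4 = 15 ⇒ 15 days.
J12 is on the critical path; changing it to 5 makes that path 16 days.
The critical path is still J4→J6→J8→J12; finish is now 16 days.

16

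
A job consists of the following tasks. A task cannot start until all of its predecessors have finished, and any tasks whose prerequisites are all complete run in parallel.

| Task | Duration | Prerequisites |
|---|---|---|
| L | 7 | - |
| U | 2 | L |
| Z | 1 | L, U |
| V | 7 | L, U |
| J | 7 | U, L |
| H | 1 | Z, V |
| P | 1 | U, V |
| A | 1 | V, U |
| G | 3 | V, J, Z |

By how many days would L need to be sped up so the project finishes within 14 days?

Current finish: 19 days; target: 14.
L is on every critical path, so each day cut from L cuts the finish by one (this holds down to a finish of 13).
Need 19 − 14 = 5 days off L → L becomes 2 days, finish becomes 14.

5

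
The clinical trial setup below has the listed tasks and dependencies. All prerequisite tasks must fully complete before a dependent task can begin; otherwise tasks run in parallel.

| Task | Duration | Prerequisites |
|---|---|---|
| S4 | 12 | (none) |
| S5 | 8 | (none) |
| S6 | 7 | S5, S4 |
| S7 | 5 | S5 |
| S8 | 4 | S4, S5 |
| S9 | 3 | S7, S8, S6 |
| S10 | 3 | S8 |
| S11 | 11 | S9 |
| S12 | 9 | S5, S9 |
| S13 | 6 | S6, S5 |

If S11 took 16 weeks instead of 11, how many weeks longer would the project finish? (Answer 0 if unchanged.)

5

As given, the longest chain is S4→S6→S9→S11 = 12+7+3+11 = 33, so the finish is 33 weeks.
S11 lies on that path, so at 16 weeks the path becomes 38 weeks.
No other chain overtakes it, so the finish is 38 weeks.
Change in finish: 38 − 33 = +5 weeks.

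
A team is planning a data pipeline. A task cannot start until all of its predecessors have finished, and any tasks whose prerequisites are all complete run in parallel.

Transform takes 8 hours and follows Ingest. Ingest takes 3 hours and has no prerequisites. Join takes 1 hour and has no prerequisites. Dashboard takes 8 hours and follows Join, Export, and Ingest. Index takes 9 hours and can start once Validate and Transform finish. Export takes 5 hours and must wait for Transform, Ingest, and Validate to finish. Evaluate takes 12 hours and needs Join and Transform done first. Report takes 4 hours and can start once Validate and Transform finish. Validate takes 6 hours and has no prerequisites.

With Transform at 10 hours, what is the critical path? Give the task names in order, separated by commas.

Critical path before the change: Ingest→Transform→Export→Dashboard = 3+8+5+8 = 24 giving 24 hours.
Transform is on the critical path; changing it to 10 makes that path 26 hours.
The critical path is still Ingest→Transform→Export→Dashboard; finish is now 26 hours.

Ingest, Transform, Export, Dashboard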